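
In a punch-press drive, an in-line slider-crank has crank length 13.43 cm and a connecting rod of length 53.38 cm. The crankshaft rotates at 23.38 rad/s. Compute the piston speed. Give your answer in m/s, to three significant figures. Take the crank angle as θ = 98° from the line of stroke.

3.00

ω = 23.38 rad/s
For an in-line slider-crank, x = r cosθ + √(L² − r² sin²θ), so v = −rω sinθ·[1 + r cosθ/√(L² − r² sin²θ)].
With r = 0.1343 m, L = 0.5338 m, θ = 98°: √(L² − r² sin²θ) = 0.51697 m.
v = −0.1343·23.38·0.99027·[1 + 0.1343·-0.13917/0.51697] = -2.997 m/s.
|v| = 2.997 m/s.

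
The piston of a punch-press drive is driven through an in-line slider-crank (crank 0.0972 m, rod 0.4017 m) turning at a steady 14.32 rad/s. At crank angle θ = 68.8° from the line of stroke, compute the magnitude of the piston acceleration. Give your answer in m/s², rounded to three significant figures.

3.59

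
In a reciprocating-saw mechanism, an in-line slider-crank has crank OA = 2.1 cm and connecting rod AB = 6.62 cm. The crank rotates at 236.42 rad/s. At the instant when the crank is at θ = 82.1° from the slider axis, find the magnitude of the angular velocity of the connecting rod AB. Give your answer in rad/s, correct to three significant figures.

ω = 236.4 rad/s
The rod makes angle φ with the slider axis where L sinφ = r sinθ; differentiating, L cosφ·φ̇ = r ω cosθ.
L cosφ = √(L² − r² sin²θ) = 0.062847 m.
|ω_rod| = r ω |cosθ| / √(L² − r² sin²θ) = 0.021·236.4·0.13744/0.062847 = 10.858 rad/s.

10.9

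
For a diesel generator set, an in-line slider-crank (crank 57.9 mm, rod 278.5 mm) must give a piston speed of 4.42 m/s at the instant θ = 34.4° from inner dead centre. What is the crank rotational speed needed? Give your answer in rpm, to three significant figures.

1100

For an in-line slider-crank, |v_piston| = rω|sinθ|·[1 + r cosθ/√(L² − r² sin²θ)].
With r = 0.0579 m, L = 0.2785 m, θ = 34.4°: the bracketed kinematic factor |dx/dθ| = 0.038362 m.
ω = v/|dx/dθ| = 4.42/0.038362 = 115.22 rad/s.
N = 60ω/(2π) = 1100.3 rpm.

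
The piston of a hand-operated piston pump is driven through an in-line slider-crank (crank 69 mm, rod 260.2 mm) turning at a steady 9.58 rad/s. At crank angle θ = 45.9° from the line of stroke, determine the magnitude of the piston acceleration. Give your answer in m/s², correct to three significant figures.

4.38

ω = 9.58 rad/s
x(θ) = r cosθ + √(L² − r² sin²θ); with ω constant, a = ω²·d²x/dθ².
d²x/dθ² = −r cosθ − r²(cos2θ)/√u − r⁴ sin²2θ/(4u^{3/2}),  u = L² − r² sin²θ = 0.0652488 m².
Substituting r = 0.069 m, L = 0.2602 m, θ = 45.9°: d²x/dθ² = -0.047772 m.
a = ω²·d²x/dθ² = (9.58)²·(-0.047772) = -4.3844 m/s²;  |a| = 4.3844 m/s².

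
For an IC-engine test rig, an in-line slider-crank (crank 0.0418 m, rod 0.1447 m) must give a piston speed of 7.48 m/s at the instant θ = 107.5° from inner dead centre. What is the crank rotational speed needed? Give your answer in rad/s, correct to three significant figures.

206

For an in-line slider-crank, |v_piston| = rω|sinθ|·[1 + r cosθ/√(L² − r² sin²θ)].
With r = 0.0418 m, L = 0.1447 m, θ = 107.5°: the bracketed kinematic factor |dx/dθ| = 0.036263 m.
ω = v/|dx/dθ| = 7.48/0.036263 = 206.27 rad/s.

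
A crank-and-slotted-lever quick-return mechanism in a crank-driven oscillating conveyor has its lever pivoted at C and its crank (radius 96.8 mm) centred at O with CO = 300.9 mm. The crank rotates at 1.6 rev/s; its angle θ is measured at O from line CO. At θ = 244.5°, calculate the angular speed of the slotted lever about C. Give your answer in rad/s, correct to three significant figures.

0.426

ω = 10.05 rad/s (from 1.6 rev/s).
Crank pin A relative to C: A = (d + r cosθ, r sinθ); lever angle φ = atan2(r sinθ, d + r cosθ).
Differentiating tanφ: φ̇ = rω(d cosθ + r)/(d² + r² + 2dr cosθ).
d² + r² + 2dr cosθ = |CA|² = 0.074832 m²;  d cosθ + r = -0.032741 m.
|ω_lever| = |0.0968·10.05·-0.032741| / 0.074832 = 0.42577 rad/s.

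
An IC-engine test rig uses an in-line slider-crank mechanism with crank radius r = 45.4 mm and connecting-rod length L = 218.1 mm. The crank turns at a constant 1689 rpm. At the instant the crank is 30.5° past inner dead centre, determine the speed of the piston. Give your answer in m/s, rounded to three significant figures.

4.81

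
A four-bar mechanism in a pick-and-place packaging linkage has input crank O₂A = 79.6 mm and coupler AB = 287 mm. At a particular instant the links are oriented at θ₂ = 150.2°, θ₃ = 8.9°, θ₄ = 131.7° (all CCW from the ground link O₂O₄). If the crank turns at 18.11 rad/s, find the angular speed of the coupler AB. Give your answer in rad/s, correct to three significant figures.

1.90

ω₂ = 18.11 rad/s
Differentiating the loop-closure r₂e^{iθ₂}+r₃e^{iθ₃}=r₁+r₄e^{iθ₄} gives r₂ω₂e^{iθ₂}+r₃ω₃e^{iθ₃}=r₄ω₄e^{iθ₄}.
Eliminating the other unknown: ω₃ = r₂ω₂ sin(θ₄−θ₂) / [r₃ sin(θ₃−θ₄)].
Numerator sine = -0.31730; denominator sine = -0.84057.
Result = 0.0796·18.11·(-0.31730) / (0.287·(-0.84057)) = +1.8961 rad/s; magnitude 1.8961 rad/s.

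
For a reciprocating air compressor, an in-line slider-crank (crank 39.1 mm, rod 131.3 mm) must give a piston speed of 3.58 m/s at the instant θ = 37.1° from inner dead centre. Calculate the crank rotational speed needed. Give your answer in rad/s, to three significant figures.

For an in-line slider-crank, |v_piston| = rω|sinθ|·[1 + r cosθ/√(L² − r² sin²θ)].
With r = 0.0391 m, L = 0.1313 m, θ = 37.1°: the bracketed kinematic factor |dx/dθ| = 0.02928 m.
ω = v/|dx/dθ| = 3.58/0.02928 = 122.27 rad/s.

122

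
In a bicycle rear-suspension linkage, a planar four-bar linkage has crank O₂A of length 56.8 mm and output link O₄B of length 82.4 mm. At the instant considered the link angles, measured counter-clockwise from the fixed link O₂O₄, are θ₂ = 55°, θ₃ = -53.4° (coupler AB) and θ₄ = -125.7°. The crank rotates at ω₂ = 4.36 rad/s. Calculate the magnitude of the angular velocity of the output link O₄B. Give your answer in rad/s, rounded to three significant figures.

2.99

ω₂ = 4.36 rad/s
Differentiating the loop-closure r₂e^{iθ₂}+r₃e^{iθ₃}=r₁+r₄e^{iθ₄} gives r₂ω₂e^{iθ₂}+r₃ω₃e^{iθ₃}=r₄ω₄e^{iθ₄}.
Eliminating the other unknown: ω₄ = r₂ω₂ sin(θ₂−θ₃) / [r₄ sin(θ₄−θ₃)].
Numerator sine = +0.94888; denominator sine = -0.95266.
Result = 0.0568·4.36·(+0.94888) / (0.0824·(-0.95266)) = -2.9935 rad/s; magnitude 2.9935 rad/s.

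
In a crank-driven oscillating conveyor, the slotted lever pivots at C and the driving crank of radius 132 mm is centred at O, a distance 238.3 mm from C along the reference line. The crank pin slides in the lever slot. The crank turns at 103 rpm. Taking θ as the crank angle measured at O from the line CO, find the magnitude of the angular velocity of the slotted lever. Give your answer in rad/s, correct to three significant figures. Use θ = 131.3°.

ω = 10.79 rad/s (from 103 rpm).
Crank pin A relative to C: A = (d + r cosθ, r sinθ); lever angle φ = atan2(r sinθ, d + r cosθ).
Differentiating tanφ: φ̇ = rω(d cosθ + r)/(d² + r² + 2dr cosθ).
d² + r² + 2dr cosθ = |CA|² = 0.0326894 m²;  d cosθ + r = -0.025278 m.
|ω_lever| = |0.132·10.79·-0.025278| / 0.0326894 = 1.101 rad/s.

1.10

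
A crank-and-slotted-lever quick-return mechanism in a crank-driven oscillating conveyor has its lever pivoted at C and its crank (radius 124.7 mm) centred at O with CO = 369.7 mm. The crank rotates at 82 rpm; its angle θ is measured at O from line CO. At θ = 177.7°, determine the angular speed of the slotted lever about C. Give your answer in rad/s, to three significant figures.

4.36

ω = 8.587 rad/s (from 82 rpm).
Crank pin A relative to C: A = (d + r cosθ, r sinθ); lever angle φ = atan2(r sinθ, d + r cosθ).
Differentiating tanφ: φ̇ = rω(d cosθ + r)/(d² + r² + 2dr cosθ).
d² + r² + 2dr cosθ = |CA|² = 0.0600993 m²;  d cosθ + r = -0.2447 m.
|ω_lever| = |0.1247·8.587·-0.2447| / 0.0600993 = 4.3599 rad/s.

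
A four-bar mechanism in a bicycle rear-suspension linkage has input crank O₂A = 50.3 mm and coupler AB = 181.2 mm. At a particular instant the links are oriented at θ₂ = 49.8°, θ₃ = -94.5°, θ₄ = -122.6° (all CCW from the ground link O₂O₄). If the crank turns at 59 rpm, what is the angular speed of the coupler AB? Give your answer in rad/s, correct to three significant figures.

ω₂ = 6.178 rad/s (from 59 rpm).
Differentiating the loop-closure r₂e^{iθ₂}+r₃e^{iθ₃}=r₁+r₄e^{iθ₄} gives r₂ω₂e^{iθ₂}+r₃ω₃e^{iθ₃}=r₄ω₄e^{iθ₄}.
Eliminating the other unknown: ω₃ = r₂ω₂ sin(θ₄−θ₂) / [r₃ sin(θ₃−θ₄)].
Numerator sine = -0.13226; denominator sine = +0.47101.
Result = 0.0503·6.178·(-0.13226) / (0.1812·(+0.47101)) = -0.48159 rad/s; magnitude 0.48159 rad/s.

0.482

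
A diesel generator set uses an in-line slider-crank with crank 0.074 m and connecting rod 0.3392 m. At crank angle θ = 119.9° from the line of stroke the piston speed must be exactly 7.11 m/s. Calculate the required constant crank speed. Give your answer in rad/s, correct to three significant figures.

125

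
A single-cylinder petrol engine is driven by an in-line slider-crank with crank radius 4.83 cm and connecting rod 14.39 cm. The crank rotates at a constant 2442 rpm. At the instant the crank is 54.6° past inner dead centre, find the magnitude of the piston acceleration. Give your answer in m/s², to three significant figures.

1500

ω = 2π·2442/60 = 255.7 rad/s
x(θ) = r cosθ + √(L² − r² sin²θ); with ω constant, a = ω²·d²x/dθ².
d²x/dθ² = −r cosθ − r²(cos2θ)/√u − r⁴ sin²2θ/(4u^{3/2}),  u = L² − r² sin²θ = 0.0191572 m².
Substituting r = 0.0483 m, L = 0.1439 m, θ = 54.6°: d²x/dθ² = -0.022894 m.
a = ω²·d²x/dθ² = (255.7)²·(-0.022894) = -1497.2 m/s²;  |a| = 1497.2 m/s².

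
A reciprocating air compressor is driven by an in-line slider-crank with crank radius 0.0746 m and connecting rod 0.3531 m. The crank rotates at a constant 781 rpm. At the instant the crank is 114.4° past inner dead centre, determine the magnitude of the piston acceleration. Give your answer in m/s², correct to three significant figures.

276

ω = 2π·781/60 = 81.79 rad/s
x(θ) = r cosθ + √(L² − r² sin²θ); with ω constant, a = ω²·d²x/dθ².
d²x/dθ² = −r cosθ − r²(cos2θ)/√u − r⁴ sin²2θ/(4u^{3/2}),  u = L² − r² sin²θ = 0.120064 m².
Substituting r = 0.0746 m, L = 0.3531 m, θ = 114.4°: d²x/dθ² = +0.041291 m.
a = ω²·d²x/dθ² = (81.79)²·(+0.041291) = +276.2 m/s²;  |a| = 276.2 m/s².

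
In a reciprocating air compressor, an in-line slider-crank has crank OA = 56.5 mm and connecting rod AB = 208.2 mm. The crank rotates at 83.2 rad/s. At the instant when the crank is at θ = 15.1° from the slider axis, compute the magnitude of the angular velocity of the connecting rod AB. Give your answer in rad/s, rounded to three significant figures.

ω = 83.2 rad/s
The rod makes angle φ with the slider axis where L sinφ = r sinθ; differentiating, L cosφ·φ̇ = r ω cosθ.
L cosφ = √(L² − r² sin²θ) = 0.20768 m.
|ω_rod| = r ω |cosθ| / √(L² − r² sin²θ) = 0.0565·83.2·0.96547/0.20768 = 21.853 rad/s.

21.9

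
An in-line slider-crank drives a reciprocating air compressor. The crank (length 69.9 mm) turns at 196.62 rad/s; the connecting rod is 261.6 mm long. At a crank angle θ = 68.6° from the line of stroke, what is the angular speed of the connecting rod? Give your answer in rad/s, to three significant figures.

19.8

ω = 196.6 rad/s
The rod makes angle φ with the slider axis where L sinφ = r sinθ; differentiating, L cosφ·φ̇ = r ω cosθ.
L cosφ = √(L² − r² sin²θ) = 0.25338 m.
|ω_rod| = r ω |cosθ| / √(L² − r² sin²θ) = 0.0699·196.6·0.36488/0.25338 = 19.792 rad/s.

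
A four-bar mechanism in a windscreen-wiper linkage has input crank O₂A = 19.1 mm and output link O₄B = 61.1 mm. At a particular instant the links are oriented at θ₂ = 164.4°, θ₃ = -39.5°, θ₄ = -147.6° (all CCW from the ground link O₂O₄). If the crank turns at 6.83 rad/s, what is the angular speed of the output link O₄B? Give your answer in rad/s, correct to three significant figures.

0.910

ω₂ = 6.83 rad/s
Differentiating the loop-closure r₂e^{iθ₂}+r₃e^{iθ₃}=r₁+r₄e^{iθ₄} gives r₂ω₂e^{iθ₂}+r₃ω₃e^{iθ₃}=r₄ω₄e^{iθ₄}.
Eliminating the other unknown: ω₄ = r₂ω₂ sin(θ₂−θ₃) / [r₄ sin(θ₄−θ₃)].
Numerator sine = -0.40514; denominator sine = -0.95052.
Result = 0.0191·6.83·(-0.40514) / (0.0611·(-0.95052)) = +0.91004 rad/s; magnitude 0.91004 rad/s.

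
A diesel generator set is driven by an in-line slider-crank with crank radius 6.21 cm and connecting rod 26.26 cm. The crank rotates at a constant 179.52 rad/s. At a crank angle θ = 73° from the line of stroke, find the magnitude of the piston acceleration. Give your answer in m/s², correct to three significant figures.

185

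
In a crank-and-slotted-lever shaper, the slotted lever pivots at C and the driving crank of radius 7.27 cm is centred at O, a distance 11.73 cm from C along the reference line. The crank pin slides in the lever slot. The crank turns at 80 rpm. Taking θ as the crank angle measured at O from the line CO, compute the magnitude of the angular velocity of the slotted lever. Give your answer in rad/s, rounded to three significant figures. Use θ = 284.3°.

ω = 8.378 rad/s (from 80 rpm).
Crank pin A relative to C: A = (d + r cosθ, r sinθ); lever angle φ = atan2(r sinθ, d + r cosθ).
Differentiating tanφ: φ̇ = rω(d cosθ + r)/(d² + r² + 2dr cosθ).
d² + r² + 2dr cosθ = |CA|² = 0.0232573 m²;  d cosθ + r = +0.10167 m.
|ω_lever| = |0.0727·8.378·+0.10167| / 0.0232573 = 2.6626 rad/s.

2.66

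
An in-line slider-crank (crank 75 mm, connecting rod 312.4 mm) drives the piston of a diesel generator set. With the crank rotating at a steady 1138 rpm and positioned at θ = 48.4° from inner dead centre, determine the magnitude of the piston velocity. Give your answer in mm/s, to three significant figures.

7770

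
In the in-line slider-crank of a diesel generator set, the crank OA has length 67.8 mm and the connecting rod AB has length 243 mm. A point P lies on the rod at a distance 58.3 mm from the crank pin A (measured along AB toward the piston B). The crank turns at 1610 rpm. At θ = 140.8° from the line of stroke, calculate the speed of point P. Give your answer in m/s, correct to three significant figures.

ω = 168.6 rad/s.  Crank-pin speed |V_A| = rω = 11.431 m/s, perpendicular to OA.
Rod angle: sinφ = −(r/L) sinθ ⇒ φ = -10.157°; ω_rod = −rω cosθ/√(L²−r²sin²θ) = +37.035 rad/s.
V_P = V_A + ω_rod × AP, with AP = 0.0583 m along the rod.
Components: V_Px = −rω sinθ − a·ω_rod·sinφ = -6.844 m/s;  V_Py = rω cosθ + a·ω_rod·cosφ = -6.7331 m/s.
|V_P| = √(V_Px² + V_Py²) = 9.6008 m/s.

9.60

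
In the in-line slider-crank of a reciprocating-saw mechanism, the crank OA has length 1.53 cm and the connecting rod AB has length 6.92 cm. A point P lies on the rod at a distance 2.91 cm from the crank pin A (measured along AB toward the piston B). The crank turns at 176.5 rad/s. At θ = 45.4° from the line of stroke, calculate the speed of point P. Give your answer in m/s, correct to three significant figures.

2.33

ω = 176.5 rad/s.  Crank-pin speed |V_A| = rω = 2.7005 m/s, perpendicular to OA.
Rod angle: sinφ = −(r/L) sinθ ⇒ φ = -9.058°; ω_rod = −rω cosθ/√(L²−r²sin²θ) = -27.747 rad/s.
V_P = V_A + ω_rod × AP, with AP = 0.0291 m along the rod.
Components: V_Px = −rω sinθ − a·ω_rod·sinφ = -2.0499 m/s;  V_Py = rω cosθ + a·ω_rod·cosφ = +1.0988 m/s.
|V_P| = √(V_Px² + V_Py²) = 2.3258 m/s.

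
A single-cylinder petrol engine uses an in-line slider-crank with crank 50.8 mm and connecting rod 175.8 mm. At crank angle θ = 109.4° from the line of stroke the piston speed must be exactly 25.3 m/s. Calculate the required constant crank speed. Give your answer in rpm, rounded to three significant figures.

5600

For an in-line slider-crank, |v_piston| = rω|sinθ|·[1 + r cosθ/√(L² − r² sin²θ)].
With r = 0.0508 m, L = 0.1758 m, θ = 109.4°: the bracketed kinematic factor |dx/dθ| = 0.043136 m.
ω = v/|dx/dθ| = 25.3/0.043136 = 586.52 rad/s.
N = 60ω/(2π) = 5600.9 rpm.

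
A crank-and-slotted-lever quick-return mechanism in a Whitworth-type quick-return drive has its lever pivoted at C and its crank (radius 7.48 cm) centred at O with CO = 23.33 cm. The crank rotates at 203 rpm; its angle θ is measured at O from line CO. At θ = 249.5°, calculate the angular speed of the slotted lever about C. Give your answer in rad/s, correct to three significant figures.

0.230

ω = 21.26 rad/s (from 203 rpm).
Crank pin A relative to C: A = (d + r cosθ, r sinθ); lever angle φ = atan2(r sinθ, d + r cosθ).
Differentiating tanφ: φ̇ = rω(d cosθ + r)/(d² + r² + 2dr cosθ).
d² + r² + 2dr cosθ = |CA|² = 0.0478011 m²;  d cosθ + r = -0.0069034 m.
|ω_lever| = |0.0748·21.26·-0.0069034| / 0.0478011 = 0.22964 rad/s.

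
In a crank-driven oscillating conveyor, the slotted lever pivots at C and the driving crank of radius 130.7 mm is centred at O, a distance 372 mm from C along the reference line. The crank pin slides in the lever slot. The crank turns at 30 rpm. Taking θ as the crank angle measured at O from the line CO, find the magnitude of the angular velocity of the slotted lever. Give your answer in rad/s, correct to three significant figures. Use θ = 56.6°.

0.659

ω = 3.142 rad/s (from 30 rpm).
Crank pin A relative to C: A = (d + r cosθ, r sinθ); lever angle φ = atan2(r sinθ, d + r cosθ).
Differentiating tanφ: φ̇ = rω(d cosθ + r)/(d² + r² + 2dr cosθ).
d² + r² + 2dr cosθ = |CA|² = 0.208996 m²;  d cosθ + r = +0.33548 m.
|ω_lever| = |0.1307·3.142·+0.33548| / 0.208996 = 0.6591 rad/s.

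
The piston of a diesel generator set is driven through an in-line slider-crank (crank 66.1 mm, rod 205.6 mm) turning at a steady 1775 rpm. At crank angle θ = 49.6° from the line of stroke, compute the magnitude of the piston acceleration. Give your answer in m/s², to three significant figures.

1380

ω = 2π·1775/60 = 185.9 rad/s
x(θ) = r cosθ + √(L² − r² sin²θ); with ω constant, a = ω²·d²x/dθ².
d²x/dθ² = −r cosθ − r²(cos2θ)/√u − r⁴ sin²2θ/(4u^{3/2}),  u = L² − r² sin²θ = 0.0397375 m².
Substituting r = 0.0661 m, L = 0.2056 m, θ = 49.6°: d²x/dθ² = -0.039924 m.
a = ω²·d²x/dθ² = (185.9)²·(-0.039924) = -1379.4 m/s²;  |a| = 1379.4 m/s².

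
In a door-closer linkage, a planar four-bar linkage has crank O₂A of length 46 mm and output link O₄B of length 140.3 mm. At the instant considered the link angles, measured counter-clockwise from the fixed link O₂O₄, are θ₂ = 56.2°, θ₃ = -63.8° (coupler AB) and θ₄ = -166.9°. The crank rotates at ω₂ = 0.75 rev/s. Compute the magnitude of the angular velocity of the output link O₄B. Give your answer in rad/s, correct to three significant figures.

ω₂ = 4.712 rad/s (from 0.75 rev/s).
Differentiating the loop-closure r₂e^{iθ₂}+r₃e^{iθ₃}=r₁+r₄e^{iθ₄} gives r₂ω₂e^{iθ₂}+r₃ω₃e^{iθ₃}=r₄ω₄e^{iθ₄}.
Eliminating the other unknown: ω₄ = r₂ω₂ sin(θ₂−θ₃) / [r₄ sin(θ₄−θ₃)].
Numerator sine = +0.86603; denominator sine = -0.97398.
Result = 0.046·4.712·(+0.86603) / (0.1403·(-0.97398)) = -1.3738 rad/s; magnitude 1.3738 rad/s.

1.37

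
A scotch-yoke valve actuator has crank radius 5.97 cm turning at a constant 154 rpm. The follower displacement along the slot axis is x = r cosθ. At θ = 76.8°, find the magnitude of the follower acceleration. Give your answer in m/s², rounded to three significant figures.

3.55

ω = 16.13 rad/s (from 154 rpm).
x = r cosθ ⇒ ẍ = −rω² cosθ (ω constant).
|a| = rω²|cosθ| = 0.0597·(16.13)²·|cos 76.8°| = 3.5455 m/s².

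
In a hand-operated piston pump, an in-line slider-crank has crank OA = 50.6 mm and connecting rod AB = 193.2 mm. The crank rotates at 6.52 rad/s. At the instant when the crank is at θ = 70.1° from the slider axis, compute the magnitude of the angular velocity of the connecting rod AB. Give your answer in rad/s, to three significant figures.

ω = 6.52 rad/s
The rod makes angle φ with the slider axis where L sinφ = r sinθ; differentiating, L cosφ·φ̇ = r ω cosθ.
L cosφ = √(L² − r² sin²θ) = 0.18725 m.
|ω_rod| = r ω |cosθ| / √(L² − r² sin²θ) = 0.0506·6.52·0.34038/0.18725 = 0.59971 rad/s.

0.600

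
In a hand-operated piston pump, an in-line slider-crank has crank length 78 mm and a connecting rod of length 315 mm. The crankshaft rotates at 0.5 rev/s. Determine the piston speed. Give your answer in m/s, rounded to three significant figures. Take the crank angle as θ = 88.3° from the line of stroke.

0.247

ω = 2π·0.5 = 3.142 rad/s
For an in-line slider-crank, x = r cosθ + √(L² − r² sin²θ), so v = −rω sinθ·[1 + r cosθ/√(L² − r² sin²θ)].
With r = 0.078 m, L = 0.315 m, θ = 88.3°: √(L² − r² sin²θ) = 0.3052 m.
v = −0.078·3.142·0.99956·[1 + 0.078·0.02967/0.3052] = -0.24679 m/s.
|v| = 0.24679 m/s.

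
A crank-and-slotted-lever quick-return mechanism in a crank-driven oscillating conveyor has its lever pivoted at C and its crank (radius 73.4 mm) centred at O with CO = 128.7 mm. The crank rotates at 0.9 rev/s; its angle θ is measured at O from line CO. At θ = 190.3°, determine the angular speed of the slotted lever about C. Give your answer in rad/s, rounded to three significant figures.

6.57

ω = 5.655 rad/s (from 0.9 rev/s).
Crank pin A relative to C: A = (d + r cosθ, r sinθ); lever angle φ = atan2(r sinθ, d + r cosθ).
Differentiating tanφ: φ̇ = rω(d cosθ + r)/(d² + r² + 2dr cosθ).
d² + r² + 2dr cosθ = |CA|² = 0.00336255 m²;  d cosθ + r = -0.053226 m.
|ω_lever| = |0.0734·5.655·-0.053226| / 0.00336255 = 6.5701 rad/s.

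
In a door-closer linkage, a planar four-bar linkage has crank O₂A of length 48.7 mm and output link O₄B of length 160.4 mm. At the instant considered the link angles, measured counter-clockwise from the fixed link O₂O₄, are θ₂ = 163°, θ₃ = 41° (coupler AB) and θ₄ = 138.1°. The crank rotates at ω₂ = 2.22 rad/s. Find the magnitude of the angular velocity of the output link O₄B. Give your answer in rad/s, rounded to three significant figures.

0.576

ω₂ = 2.22 rad/s
Differentiating the loop-closure r₂e^{iθ₂}+r₃e^{iθ₃}=r₁+r₄e^{iθ₄} gives r₂ω₂e^{iθ₂}+r₃ω₃e^{iθ₃}=r₄ω₄e^{iθ₄}.
Eliminating the other unknown: ω₄ = r₂ω₂ sin(θ₂−θ₃) / [r₄ sin(θ₄−θ₃)].
Numerator sine = +0.84805; denominator sine = +0.99233.
Result = 0.0487·2.22·(+0.84805) / (0.1604·(+0.99233)) = +0.57602 rad/s; magnitude 0.57602 rad/s.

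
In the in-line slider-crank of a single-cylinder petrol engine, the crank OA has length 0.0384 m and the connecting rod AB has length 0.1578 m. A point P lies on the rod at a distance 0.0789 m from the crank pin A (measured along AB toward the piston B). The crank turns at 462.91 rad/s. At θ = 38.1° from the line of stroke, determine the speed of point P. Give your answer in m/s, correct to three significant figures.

13.9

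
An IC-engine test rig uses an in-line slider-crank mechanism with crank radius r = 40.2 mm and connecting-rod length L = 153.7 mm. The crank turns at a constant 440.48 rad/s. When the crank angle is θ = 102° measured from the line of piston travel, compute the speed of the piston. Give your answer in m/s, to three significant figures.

16.3

ω = 440.5 rad/s
For an in-line slider-crank, x = r cosθ + √(L² − r² sin²θ), so v = −rω sinθ·[1 + r cosθ/√(L² − r² sin²θ)].
With r = 0.0402 m, L = 0.1537 m, θ = 102°: √(L² − r² sin²θ) = 0.14859 m.
v = −0.0402·440.5·0.97815·[1 + 0.0402·-0.20791/0.14859] = -16.346 m/s.
|v| = 16.346 m/s.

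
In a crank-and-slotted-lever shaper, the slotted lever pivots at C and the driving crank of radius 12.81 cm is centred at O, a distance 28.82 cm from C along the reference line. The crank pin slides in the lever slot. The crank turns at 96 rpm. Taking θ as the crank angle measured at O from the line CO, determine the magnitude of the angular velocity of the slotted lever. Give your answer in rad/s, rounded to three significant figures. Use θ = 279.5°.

2.03

ω = 10.05 rad/s (from 96 rpm).
Crank pin A relative to C: A = (d + r cosθ, r sinθ); lever angle φ = atan2(r sinθ, d + r cosθ).
Differentiating tanφ: φ̇ = rω(d cosθ + r)/(d² + r² + 2dr cosθ).
d² + r² + 2dr cosθ = |CA|² = 0.111655 m²;  d cosθ + r = +0.17567 m.
|ω_lever| = |0.1281·10.05·+0.17567| / 0.111655 = 2.0261 rad/s.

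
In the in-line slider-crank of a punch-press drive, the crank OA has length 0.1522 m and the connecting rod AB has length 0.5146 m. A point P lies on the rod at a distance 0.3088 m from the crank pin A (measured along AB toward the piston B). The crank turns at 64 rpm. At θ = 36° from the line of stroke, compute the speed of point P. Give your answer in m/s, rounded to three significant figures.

0.762

ω = 6.702 rad/s.  Crank-pin speed |V_A| = rω = 1.0201 m/s, perpendicular to OA.
Rod angle: sinφ = −(r/L) sinθ ⇒ φ = -10.011°; ω_rod = −rω cosθ/√(L²−r²sin²θ) = -1.6285 rad/s.
V_P = V_A + ω_rod × AP, with AP = 0.3088 m along the rod.
Components: V_Px = −rω sinθ − a·ω_rod·sinφ = -0.68699 m/s;  V_Py = rω cosθ + a·ω_rod·cosφ = +0.33003 m/s.
|V_P| = √(V_Px² + V_Py²) = 0.76216 m/s.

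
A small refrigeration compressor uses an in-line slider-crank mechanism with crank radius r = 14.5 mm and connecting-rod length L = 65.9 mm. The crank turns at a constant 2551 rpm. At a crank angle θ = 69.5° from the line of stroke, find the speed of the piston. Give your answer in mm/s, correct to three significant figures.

ω = 2π·2551/60 = 267.1 rad/s
For an in-line slider-crank, x = r cosθ + √(L² − r² sin²θ), so v = −rω sinθ·[1 + r cosθ/√(L² − r² sin²θ)].
With r = 0.0145 m, L = 0.0659 m, θ = 69.5°: √(L² − r² sin²θ) = 0.064485 m.
v = −0.0145·267.1·0.93667·[1 + 0.0145·0.35021/0.064485] = -3.9139 m/s.
|v| = 3.9139 m/s = 3913.9 mm/s.

3910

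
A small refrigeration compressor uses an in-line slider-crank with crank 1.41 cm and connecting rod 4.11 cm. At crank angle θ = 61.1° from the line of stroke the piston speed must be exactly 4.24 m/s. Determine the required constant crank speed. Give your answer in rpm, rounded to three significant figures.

For an in-line slider-crank, |v_piston| = rω|sinθ|·[1 + r cosθ/√(L² − r² sin²θ)].
With r = 0.0141 m, L = 0.0411 m, θ = 61.1°: the bracketed kinematic factor |dx/dθ| = 0.01449 m.
ω = v/|dx/dθ| = 4.24/0.01449 = 292.62 rad/s.
N = 60ω/(2π) = 2794.3 rpm.

2790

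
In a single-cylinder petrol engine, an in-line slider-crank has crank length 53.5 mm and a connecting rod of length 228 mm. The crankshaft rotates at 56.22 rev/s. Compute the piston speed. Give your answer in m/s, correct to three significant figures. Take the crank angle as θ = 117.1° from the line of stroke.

15.0

ω = 2π·56.2 = 353.2 rad/s
For an in-line slider-crank, x = r cosθ + √(L² − r² sin²θ), so v = −rω sinθ·[1 + r cosθ/√(L² − r² sin²θ)].
With r = 0.0535 m, L = 0.228 m, θ = 117.1°: √(L² − r² sin²θ) = 0.22297 m.
v = −0.0535·353.2·0.89021·[1 + 0.0535·-0.45554/0.22297] = -14.985 m/s.
|v| = 14.985 m/s.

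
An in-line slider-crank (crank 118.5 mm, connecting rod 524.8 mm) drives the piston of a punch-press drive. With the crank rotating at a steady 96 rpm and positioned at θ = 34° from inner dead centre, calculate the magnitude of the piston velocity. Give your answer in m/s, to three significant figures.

ω = 2π·96/60 = 10.05 rad/s
For an in-line slider-crank, x = r cosθ + √(L² − r² sin²θ), so v = −rω sinθ·[1 + r cosθ/√(L² − r² sin²θ)].
With r = 0.1185 m, L = 0.5248 m, θ = 34°: √(L² − r² sin²θ) = 0.5206 m.
v = −0.1185·10.05·0.55919·[1 + 0.1185·0.82904/0.5206] = -0.79187 m/s.
|v| = 0.79187 m/s.

0.792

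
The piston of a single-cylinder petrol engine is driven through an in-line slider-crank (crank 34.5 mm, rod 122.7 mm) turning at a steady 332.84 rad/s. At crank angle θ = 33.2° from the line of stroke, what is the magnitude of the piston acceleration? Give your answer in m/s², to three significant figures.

ω = 332.8 rad/s
x(θ) = r cosθ + √(L² − r² sin²θ); with ω constant, a = ω²·d²x/dθ².
d²x/dθ² = −r cosθ − r²(cos2θ)/√u − r⁴ sin²2θ/(4u^{3/2}),  u = L² − r² sin²θ = 0.0146984 m².
Substituting r = 0.0345 m, L = 0.1227 m, θ = 33.2°: d²x/dθ² = -0.032966 m.
a = ω²·d²x/dθ² = (332.8)²·(-0.032966) = -3652 m/s²;  |a| = 3652 m/s².

3650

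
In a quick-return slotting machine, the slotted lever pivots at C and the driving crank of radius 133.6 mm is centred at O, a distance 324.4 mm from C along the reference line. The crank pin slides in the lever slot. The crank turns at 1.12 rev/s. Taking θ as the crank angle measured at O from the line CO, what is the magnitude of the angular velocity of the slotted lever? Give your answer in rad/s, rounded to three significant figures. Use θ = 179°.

ω = 7.037 rad/s (from 1.12 rev/s).
Crank pin A relative to C: A = (d + r cosθ, r sinθ); lever angle φ = atan2(r sinθ, d + r cosθ).
Differentiating tanφ: φ̇ = rω(d cosθ + r)/(d² + r² + 2dr cosθ).
d² + r² + 2dr cosθ = |CA|² = 0.0364178 m²;  d cosθ + r = -0.19075 m.
|ω_lever| = |0.1336·7.037·-0.19075| / 0.0364178 = 4.9244 rad/s.

4.92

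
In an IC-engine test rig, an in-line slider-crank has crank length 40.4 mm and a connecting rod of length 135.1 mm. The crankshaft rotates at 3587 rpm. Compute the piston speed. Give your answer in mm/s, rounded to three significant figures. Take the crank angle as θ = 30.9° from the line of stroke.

ω = 2π·3587/60 = 375.6 rad/s
For an in-line slider-crank, x = r cosθ + √(L² − r² sin²θ), so v = −rω sinθ·[1 + r cosθ/√(L² − r² sin²θ)].
With r = 0.0404 m, L = 0.1351 m, θ = 30.9°: √(L² − r² sin²θ) = 0.1335 m.
v = −0.0404·375.6·0.51354·[1 + 0.0404·0.85806/0.1335] = -9.8169 m/s.
|v| = 9.8169 m/s = 9816.9 mm/s.

9820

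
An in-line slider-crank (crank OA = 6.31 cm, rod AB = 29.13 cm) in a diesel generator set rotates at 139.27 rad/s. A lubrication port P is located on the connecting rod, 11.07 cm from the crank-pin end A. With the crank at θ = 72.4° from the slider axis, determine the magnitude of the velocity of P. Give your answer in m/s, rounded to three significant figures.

8.75

ω = 139.3 rad/s.  Crank-pin speed |V_A| = rω = 8.7879 m/s, perpendicular to OA.
Rod angle: sinφ = −(r/L) sinθ ⇒ φ = -11.916°; ω_rod = −rω cosθ/√(L²−r²sin²θ) = -9.3228 rad/s.
V_P = V_A + ω_rod × AP, with AP = 0.1107 m along the rod.
Components: V_Px = −rω sinθ − a·ω_rod·sinφ = -8.5897 m/s;  V_Py = rω cosθ + a·ω_rod·cosφ = +1.6474 m/s.
|V_P| = √(V_Px² + V_Py²) = 8.7462 m/s.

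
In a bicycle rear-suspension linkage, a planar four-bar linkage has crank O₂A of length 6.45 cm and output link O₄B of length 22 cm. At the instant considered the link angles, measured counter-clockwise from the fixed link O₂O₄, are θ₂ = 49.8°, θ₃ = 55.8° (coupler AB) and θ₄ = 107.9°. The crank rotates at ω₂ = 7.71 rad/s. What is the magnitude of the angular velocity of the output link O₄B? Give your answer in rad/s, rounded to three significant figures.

0.299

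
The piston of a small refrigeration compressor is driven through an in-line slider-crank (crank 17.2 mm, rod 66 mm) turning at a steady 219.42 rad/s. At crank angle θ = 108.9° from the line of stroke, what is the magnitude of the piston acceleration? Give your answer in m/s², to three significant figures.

443

ω = 219.4 rad/s
x(θ) = r cosθ + √(L² − r² sin²θ); with ω constant, a = ω²·d²x/dθ².
d²x/dθ² = −r cosθ − r²(cos2θ)/√u − r⁴ sin²2θ/(4u^{3/2}),  u = L² − r² sin²θ = 0.0040912 m².
Substituting r = 0.0172 m, L = 0.066 m, θ = 108.9°: d²x/dθ² = +0.0091946 m.
a = ω²·d²x/dθ² = (219.4)²·(+0.0091946) = +442.68 m/s²;  |a| = 442.68 m/s².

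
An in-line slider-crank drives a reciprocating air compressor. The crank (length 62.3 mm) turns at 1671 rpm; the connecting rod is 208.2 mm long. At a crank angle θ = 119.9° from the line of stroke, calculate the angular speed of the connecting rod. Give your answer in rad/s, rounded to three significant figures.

ω = 175 rad/s (converted from 1671 rpm).
The rod makes angle φ with the slider axis where L sinφ = r sinθ; differentiating, L cosφ·φ̇ = r ω cosθ.
L cosφ = √(L² − r² sin²θ) = 0.20107 m.
|ω_rod| = r ω |cosθ| / √(L² − r² sin²θ) = 0.0623·175·0.49849/0.20107 = 27.027 rad/s.

27.0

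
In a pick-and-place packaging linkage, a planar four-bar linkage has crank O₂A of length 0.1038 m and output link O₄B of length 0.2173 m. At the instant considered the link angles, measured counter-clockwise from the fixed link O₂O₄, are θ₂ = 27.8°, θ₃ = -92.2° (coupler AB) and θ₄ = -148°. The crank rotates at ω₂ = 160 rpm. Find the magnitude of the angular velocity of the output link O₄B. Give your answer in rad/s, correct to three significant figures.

ω₂ = 16.76 rad/s (from 160 rpm).
Differentiating the loop-closure r₂e^{iθ₂}+r₃e^{iθ₃}=r₁+r₄e^{iθ₄} gives r₂ω₂e^{iθ₂}+r₃ω₃e^{iθ₃}=r₄ω₄e^{iθ₄}.
Eliminating the other unknown: ω₄ = r₂ω₂ sin(θ₂−θ₃) / [r₄ sin(θ₄−θ₃)].
Numerator sine = +0.86603; denominator sine = -0.82708.
Result = 0.1038·16.76·(+0.86603) / (0.2173·(-0.82708)) = -8.3805 rad/s; magnitude 8.3805 rad/s.

8.38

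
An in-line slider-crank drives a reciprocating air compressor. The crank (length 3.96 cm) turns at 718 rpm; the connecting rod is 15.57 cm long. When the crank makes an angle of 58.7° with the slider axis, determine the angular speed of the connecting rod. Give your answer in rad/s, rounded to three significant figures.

ω = 75.19 rad/s (converted from 718 rpm).
The rod makes angle φ with the slider axis where L sinφ = r sinθ; differentiating, L cosφ·φ̇ = r ω cosθ.
L cosφ = √(L² − r² sin²θ) = 0.15198 m.
|ω_rod| = r ω |cosθ| / √(L² − r² sin²θ) = 0.0396·75.19·0.51952/0.15198 = 10.178 rad/s.

10.2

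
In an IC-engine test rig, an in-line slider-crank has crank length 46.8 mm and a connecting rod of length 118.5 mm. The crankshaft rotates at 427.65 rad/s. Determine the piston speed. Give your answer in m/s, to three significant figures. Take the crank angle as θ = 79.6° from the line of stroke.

ω = 427.6 rad/s
For an in-line slider-crank, x = r cosθ + √(L² − r² sin²θ), so v = −rω sinθ·[1 + r cosθ/√(L² − r² sin²θ)].
With r = 0.0468 m, L = 0.1185 m, θ = 79.6°: √(L² − r² sin²θ) = 0.10919 m.
v = −0.0468·427.6·0.98357·[1 + 0.0468·0.18052/0.10919] = -21.208 m/s.
|v| = 21.208 m/s.

21.2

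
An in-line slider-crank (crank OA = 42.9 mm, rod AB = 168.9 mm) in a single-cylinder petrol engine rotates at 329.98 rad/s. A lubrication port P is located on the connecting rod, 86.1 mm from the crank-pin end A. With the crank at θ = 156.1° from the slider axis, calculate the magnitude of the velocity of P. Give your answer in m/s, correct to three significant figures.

ω = 330 rad/s.  Crank-pin speed |V_A| = rω = 14.156 m/s, perpendicular to OA.
Rod angle: sinφ = −(r/L) sinθ ⇒ φ = -5.906°; ω_rod = −rω cosθ/√(L²−r²sin²θ) = +77.036 rad/s.
V_P = V_A + ω_rod × AP, with AP = 0.0861 m along the rod.
Components: V_Px = −rω sinθ − a·ω_rod·sinφ = -5.0527 m/s;  V_Py = rω cosθ + a·ω_rod·cosφ = -6.3447 m/s.
|V_P| = √(V_Px² + V_Py²) = 8.1108 m/s.

8.11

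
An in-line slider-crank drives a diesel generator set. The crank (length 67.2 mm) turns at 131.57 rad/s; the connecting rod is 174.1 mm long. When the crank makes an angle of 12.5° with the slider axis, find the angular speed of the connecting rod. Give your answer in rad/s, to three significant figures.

49.8

ω = 131.6 rad/s
The rod makes angle φ with the slider axis where L sinφ = r sinθ; differentiating, L cosφ·φ̇ = r ω cosθ.
L cosφ = √(L² − r² sin²θ) = 0.17349 m.
|ω_rod| = r ω |cosθ| / √(L² − r² sin²θ) = 0.0672·131.6·0.97630/0.17349 = 49.754 rad/s.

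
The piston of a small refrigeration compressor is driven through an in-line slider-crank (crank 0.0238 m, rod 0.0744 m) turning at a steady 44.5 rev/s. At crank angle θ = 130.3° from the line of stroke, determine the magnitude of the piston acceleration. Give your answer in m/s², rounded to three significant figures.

ω = 2π·44.5 = 279.6 rad/s
x(θ) = r cosθ + √(L² − r² sin²θ); with ω constant, a = ω²·d²x/dθ².
d²x/dθ² = −r cosθ − r²(cos2θ)/√u − r⁴ sin²2θ/(4u^{3/2}),  u = L² − r² sin²θ = 0.00520588 m².
Substituting r = 0.0238 m, L = 0.0744 m, θ = 130.3°: d²x/dθ² = +0.016468 m.
a = ω²·d²x/dθ² = (279.6)²·(+0.016468) = +1287.4 m/s²;  |a| = 1287.4 m/s².

1290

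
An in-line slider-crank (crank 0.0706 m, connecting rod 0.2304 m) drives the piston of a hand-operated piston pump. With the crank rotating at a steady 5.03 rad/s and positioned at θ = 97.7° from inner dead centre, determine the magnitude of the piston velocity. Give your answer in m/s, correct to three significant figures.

ω = 5.03 rad/s
For an in-line slider-crank, x = r cosθ + √(L² − r² sin²θ), so v = −rω sinθ·[1 + r cosθ/√(L² − r² sin²θ)].
With r = 0.0706 m, L = 0.2304 m, θ = 97.7°: √(L² − r² sin²θ) = 0.21952 m.
v = −0.0706·5.03·0.99098·[1 + 0.0706·-0.13399/0.21952] = -0.33675 m/s.
|v| = 0.33675 m/s.

0.337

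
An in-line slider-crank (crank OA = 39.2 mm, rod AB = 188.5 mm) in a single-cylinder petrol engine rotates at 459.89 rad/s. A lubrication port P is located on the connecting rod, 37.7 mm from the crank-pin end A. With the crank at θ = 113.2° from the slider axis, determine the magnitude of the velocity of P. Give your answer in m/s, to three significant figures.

ω = 459.9 rad/s.  Crank-pin speed |V_A| = rω = 18.028 m/s, perpendicular to OA.
Rod angle: sinφ = −(r/L) sinθ ⇒ φ = -11.019°; ω_rod = −rω cosθ/√(L²−r²sin²θ) = +38.383 rad/s.
V_P = V_A + ω_rod × AP, with AP = 0.0377 m along the rod.
Components: V_Px = −rω sinθ − a·ω_rod·sinφ = -16.293 m/s;  V_Py = rω cosθ + a·ω_rod·cosφ = -5.6815 m/s.
|V_P| = √(V_Px² + V_Py²) = 17.255 m/s.

17.3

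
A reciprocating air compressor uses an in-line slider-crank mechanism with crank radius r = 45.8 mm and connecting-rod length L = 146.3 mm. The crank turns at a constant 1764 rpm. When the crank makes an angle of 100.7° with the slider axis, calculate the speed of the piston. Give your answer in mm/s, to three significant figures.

ω = 2π·1764/60 = 184.7 rad/s
For an in-line slider-crank, x = r cosθ + √(L² − r² sin²θ), so v = −rω sinθ·[1 + r cosθ/√(L² − r² sin²θ)].
With r = 0.0458 m, L = 0.1463 m, θ = 100.7°: √(L² − r² sin²θ) = 0.13921 m.
v = −0.0458·184.7·0.98261·[1 + 0.0458·-0.18567/0.13921] = -7.8055 m/s.
|v| = 7.8055 m/s = 7805.5 mm/s.

7810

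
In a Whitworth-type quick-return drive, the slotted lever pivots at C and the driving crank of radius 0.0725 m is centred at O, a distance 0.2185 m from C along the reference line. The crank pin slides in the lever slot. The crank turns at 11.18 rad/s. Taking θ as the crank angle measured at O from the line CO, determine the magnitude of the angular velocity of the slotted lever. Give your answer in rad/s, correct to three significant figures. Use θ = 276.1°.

1.38

ω = 11.18 rad/s
Crank pin A relative to C: A = (d + r cosθ, r sinθ); lever angle φ = atan2(r sinθ, d + r cosθ).
Differentiating tanφ: φ̇ = rω(d cosθ + r)/(d² + r² + 2dr cosθ).
d² + r² + 2dr cosθ = |CA|² = 0.0563652 m²;  d cosθ + r = +0.095719 m.
|ω_lever| = |0.0725·11.18·+0.095719| / 0.0563652 = 1.3765 rad/s.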